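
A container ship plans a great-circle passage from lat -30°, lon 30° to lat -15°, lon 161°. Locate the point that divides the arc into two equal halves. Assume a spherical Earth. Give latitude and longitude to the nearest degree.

≈ lat -45°, lon 102°

The haversine formula gives a central angle δ ≈ 2.004 rad (114.8°) between the endpoints.
Interpolate at f = 1/2 with slerp weights a = sin((1−f)δ)/sin δ ≈ 0.928, b = sin(fδ)/sin δ ≈ 0.928.
p = a·p₁ + b·p₂ ≈ (-0.152, 0.694, -0.704); φ = arcsin(p_z) ≈ -44.76°, λ = atan2(p_y, p_x) ≈ 102.32°.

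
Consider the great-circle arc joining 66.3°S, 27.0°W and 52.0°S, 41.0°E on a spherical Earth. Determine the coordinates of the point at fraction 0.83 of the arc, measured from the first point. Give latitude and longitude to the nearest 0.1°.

≈ 56.4°S, 34.0°E

Convert each endpoint to a unit vector on the sphere (x = cos φ cos λ, y = cos φ sin λ, z = sin φ).
The central angle between the endpoints is δ = arccos(p₁·p₂) ≈ 0.619 rad (35.5°).
Interpolate at f = 0.83 with slerp weights a = sin((1−f)δ)/sin δ ≈ 0.181, b = sin(fδ)/sin δ ≈ 0.847.
p = a·p₁ + b·p₂ ≈ (0.458, 0.309, -0.833); φ = arcsin(p_z) ≈ -56.43°, λ = atan2(p_y, p_x) ≈ 33.99°.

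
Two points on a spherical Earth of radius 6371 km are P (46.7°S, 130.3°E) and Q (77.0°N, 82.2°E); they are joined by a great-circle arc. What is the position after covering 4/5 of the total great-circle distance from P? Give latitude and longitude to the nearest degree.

Convert each endpoint to a unit vector on the sphere (x = cos φ cos λ, y = cos φ sin λ, z = sin φ).
The central angle between the endpoints is δ = arccos(p₁·p₂) ≈ 2.222 rad (127.3°).
Interpolate at f = 4/5 with slerp weights a = sin((1−f)δ)/sin δ ≈ 0.540, b = sin(fδ)/sin δ ≈ 1.230.
p = a·p₁ + b·p₂ ≈ (-0.202, 0.557, 0.806); φ = arcsin(p_z) ≈ 53.67°, λ = atan2(p_y, p_x) ≈ 109.95°.

≈ (54°N, 110°E)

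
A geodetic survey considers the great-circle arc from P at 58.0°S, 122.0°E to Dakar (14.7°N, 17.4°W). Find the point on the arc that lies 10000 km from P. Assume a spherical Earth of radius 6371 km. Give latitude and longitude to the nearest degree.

≈ 19°S, 1°W

From cos δ = sin φ₁ sin φ₂ + cos φ₁ cos φ₂ cos Δλ, the central angle is δ ≈ 2.220 rad (127.2°). The total great-circle distance is δ·R ≈ 2.220 × 6371 ≈ 14142 km, so the target fraction is f = 10000/14142 ≈ 0.707.
Interpolate at f ≈ 0.707 with slerp weights a = sin((1−f)δ)/sin δ ≈ 0.760, b = sin(fδ)/sin δ ≈ 1.255.
p = a·p₁ + b·p₂ ≈ (0.945, -0.022, -0.326); φ = arcsin(p_z) ≈ -19.02°, λ = atan2(p_y, p_x) ≈ -1.31°.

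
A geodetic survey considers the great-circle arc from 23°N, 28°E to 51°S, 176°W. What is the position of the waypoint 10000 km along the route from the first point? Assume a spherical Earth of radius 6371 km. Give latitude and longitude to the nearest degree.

Write both endpoints as unit vectors p₁, p₂ with components (cos φ cos λ, cos φ sin λ, sin φ).
The central angle between the endpoints is δ = arccos(p₁·p₂) ≈ 2.555 rad (146.4°). The total great-circle distance is δ·R ≈ 2.555 × 6371 ≈ 16278 km, so the target fraction is f = 10000/16278 ≈ 0.614.
Interpolate at f ≈ 0.614 with slerp weights a = sin((1−f)δ)/sin δ ≈ 1.506, b = sin(fδ)/sin δ ≈ 1.807.
p = a·p₁ + b·p₂ ≈ (0.090, 0.571, -0.816); φ = arcsin(p_z) ≈ -54.66°, λ = atan2(p_y, p_x) ≈ 81.08°.

≈ 55°S, 81°E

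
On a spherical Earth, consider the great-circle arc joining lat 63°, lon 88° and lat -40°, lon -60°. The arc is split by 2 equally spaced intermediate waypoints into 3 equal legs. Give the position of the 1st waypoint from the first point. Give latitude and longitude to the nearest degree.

The haversine formula gives a central angle δ ≈ 2.621 rad (150.2°) between the endpoints.
Interpolate at f = 1/3 with slerp weights a = sin((1−f)δ)/sin δ ≈ 1.980, b = sin(fδ)/sin δ ≈ 1.542.
p = a·p₁ + b·p₂ ≈ (0.622, -0.125, 0.773); φ = arcsin(p_z) ≈ 50.62°, λ = atan2(p_y, p_x) ≈ -11.34°.

≈ lat 51°, lon -11°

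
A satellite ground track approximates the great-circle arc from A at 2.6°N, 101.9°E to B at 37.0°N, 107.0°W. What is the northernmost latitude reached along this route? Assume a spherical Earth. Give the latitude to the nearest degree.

≈ 59°N

The great circle lies in the plane with unit normal n̂ = (p₁ × p₂)/|p₁ × p₂|.
Here n̂_z ≈ +0.520; the vertex latitude is φ_max = arccos|n̂_z| ≈ 58.7°.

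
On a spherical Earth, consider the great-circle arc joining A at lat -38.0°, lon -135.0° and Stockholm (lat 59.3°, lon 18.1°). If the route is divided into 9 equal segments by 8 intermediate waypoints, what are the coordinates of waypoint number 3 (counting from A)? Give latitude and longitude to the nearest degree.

≈ lat 8°, lon -112°

Write both endpoints as unit vectors p₁, p₂ with components (cos φ cos λ, cos φ sin λ, sin φ).
The central angle between the endpoints is δ = arccos(p₁·p₂) ≈ 2.664 rad (152.6°).
Interpolate at f = 3/9 with slerp weights a = sin((1−f)δ)/sin δ ≈ 2.130, b = sin(fδ)/sin δ ≈ 1.688.
p = a·p₁ + b·p₂ ≈ (-0.368, -0.919, 0.140); φ = arcsin(p_z) ≈ 8.05°, λ = atan2(p_y, p_x) ≈ -111.81°.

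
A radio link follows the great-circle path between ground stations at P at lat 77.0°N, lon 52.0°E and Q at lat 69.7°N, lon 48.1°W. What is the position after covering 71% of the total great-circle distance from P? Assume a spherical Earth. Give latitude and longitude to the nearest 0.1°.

≈ lat 75.7°N, lon 32.6°W

Write both endpoints as unit vectors p₁, p₂ with components (cos φ cos λ, cos φ sin λ, sin φ).
The central angle between the endpoints is δ = arccos(p₁·p₂) ≈ 0.451 rad (25.8°).
Interpolate at f = 0.71 with slerp weights a = sin((1−f)δ)/sin δ ≈ 0.299, b = sin(fδ)/sin δ ≈ 0.722.
p = a·p₁ + b·p₂ ≈ (0.209, -0.133, 0.969); φ = arcsin(p_z) ≈ 75.66°, λ = atan2(p_y, p_x) ≈ -32.59°.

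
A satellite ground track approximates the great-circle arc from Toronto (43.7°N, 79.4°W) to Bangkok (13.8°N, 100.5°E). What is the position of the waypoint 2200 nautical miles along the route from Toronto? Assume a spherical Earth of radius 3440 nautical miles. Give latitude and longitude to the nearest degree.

From cos δ = sin φ₁ sin φ₂ + cos φ₁ cos φ₂ cos Δλ, the central angle is δ ≈ 2.138 rad (122.5°). The total great-circle distance is δ·R ≈ 2.138 × 3440 ≈ 7355 nmi, so the target fraction is f = 2200/7355 ≈ 0.299.
Interpolate at f ≈ 0.299 with slerp weights a = sin((1−f)δ)/sin δ ≈ 1.183, b = sin(fδ)/sin δ ≈ 0.708.
p = a·p₁ + b·p₂ ≈ (0.032, -0.165, 0.986); φ = arcsin(p_z) ≈ 80.34°, λ = atan2(p_y, p_x) ≈ -78.99°.

≈ 80°N, 79°W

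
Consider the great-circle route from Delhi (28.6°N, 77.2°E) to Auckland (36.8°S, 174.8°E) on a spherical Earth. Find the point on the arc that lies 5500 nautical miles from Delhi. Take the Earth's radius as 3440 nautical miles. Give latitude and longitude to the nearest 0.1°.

≈ (27.7°S, 152.7°E)

Convert each endpoint to a unit vector on the sphere (x = cos φ cos λ, y = cos φ sin λ, z = sin φ).
The central angle between the endpoints is δ = arccos(p₁·p₂) ≈ 1.960 rad (112.3°). The total great-circle distance is δ·R ≈ 1.960 × 3440 ≈ 6743 nmi, so the target fraction is f = 5500/6743 ≈ 0.816.
Interpolate at f ≈ 0.816 with slerp weights a = sin((1−f)δ)/sin δ ≈ 0.382, b = sin(fδ)/sin δ ≈ 1.081.
p = a·p₁ + b·p₂ ≈ (-0.787, 0.406, -0.464); φ = arcsin(p_z) ≈ -27.66°, λ = atan2(p_y, p_x) ≈ 152.74°.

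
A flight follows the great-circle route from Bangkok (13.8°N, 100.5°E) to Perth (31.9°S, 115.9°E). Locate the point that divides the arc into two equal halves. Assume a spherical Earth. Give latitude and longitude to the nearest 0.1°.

Convert each endpoint to a unit vector on the sphere (x = cos φ cos λ, y = cos φ sin λ, z = sin φ).
The central angle between the endpoints is δ = arccos(p₁·p₂) ≈ 0.838 rad (48.0°).
Interpolate at f = 1/2 with slerp weights a = sin((1−f)δ)/sin δ ≈ 0.547, b = sin(fδ)/sin δ ≈ 0.547.
p = a·p₁ + b·p₂ ≈ (-0.300, 0.941, -0.159); φ = arcsin(p_z) ≈ -9.13°, λ = atan2(p_y, p_x) ≈ 107.68°.

≈ 9.1°S, 107.7°E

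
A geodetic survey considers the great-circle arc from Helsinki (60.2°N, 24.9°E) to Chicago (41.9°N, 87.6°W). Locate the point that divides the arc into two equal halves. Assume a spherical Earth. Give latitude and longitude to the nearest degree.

Convert each endpoint to a unit vector on the sphere (x = cos φ cos λ, y = cos φ sin λ, z = sin φ).
The central angle between the endpoints is δ = arccos(p₁·p₂) ≈ 1.117 rad (64.0°).
Interpolate at f = 1/2 with slerp weights a = sin((1−f)δ)/sin δ ≈ 0.590, b = sin(fδ)/sin δ ≈ 0.590.
p = a·p₁ + b·p₂ ≈ (0.284, -0.315, 0.905); φ = arcsin(p_z) ≈ 64.89°, λ = atan2(p_y, p_x) ≈ -47.96°.

≈ 65°N, 48°W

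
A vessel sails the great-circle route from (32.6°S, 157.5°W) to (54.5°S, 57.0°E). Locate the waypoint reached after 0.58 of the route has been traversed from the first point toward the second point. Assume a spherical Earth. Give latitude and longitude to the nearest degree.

≈ (73°S, 140°E)

The haversine formula gives a central angle δ ≈ 1.535 rad (88.0°) between the endpoints.
Interpolate at f = 0.58 with slerp weights a = sin((1−f)δ)/sin δ ≈ 0.601, b = sin(fδ)/sin δ ≈ 0.778.
p = a·p₁ + b·p₂ ≈ (-0.222, 0.185, -0.957); φ = arcsin(p_z) ≈ -73.20°, λ = atan2(p_y, p_x) ≈ 140.22°.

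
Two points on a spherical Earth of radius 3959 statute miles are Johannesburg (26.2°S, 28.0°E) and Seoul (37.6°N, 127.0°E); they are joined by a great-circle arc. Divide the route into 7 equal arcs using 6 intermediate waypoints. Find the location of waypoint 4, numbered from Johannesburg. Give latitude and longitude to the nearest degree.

≈ (14°N, 80°E)

Write both endpoints as unit vectors p₁, p₂ with components (cos φ cos λ, cos φ sin λ, sin φ).
The central angle between the endpoints is δ = arccos(p₁·p₂) ≈ 1.961 rad (112.4°).
Interpolate at f = 4/7 with slerp weights a = sin((1−f)δ)/sin δ ≈ 0.806, b = sin(fδ)/sin δ ≈ 0.974.
p = a·p₁ + b·p₂ ≈ (0.174, 0.955, 0.238); φ = arcsin(p_z) ≈ 13.79°, λ = atan2(p_y, p_x) ≈ 79.68°.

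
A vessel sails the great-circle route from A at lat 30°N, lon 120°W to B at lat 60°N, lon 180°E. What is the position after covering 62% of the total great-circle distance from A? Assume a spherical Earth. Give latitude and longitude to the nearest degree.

≈ lat 52°N, lon 149°W

Write both endpoints as unit vectors p₁, p₂ with components (cos φ cos λ, cos φ sin λ, sin φ).
The central angle between the endpoints is δ = arccos(p₁·p₂) ≈ 0.864 rad (49.5°).
Interpolate at f = 0.62 with slerp weights a = sin((1−f)δ)/sin δ ≈ 0.424, b = sin(fδ)/sin δ ≈ 0.671.
p = a·p₁ + b·p₂ ≈ (-0.519, -0.318, 0.793); φ = arcsin(p_z) ≈ 52.49°, λ = atan2(p_y, p_x) ≈ -148.51°.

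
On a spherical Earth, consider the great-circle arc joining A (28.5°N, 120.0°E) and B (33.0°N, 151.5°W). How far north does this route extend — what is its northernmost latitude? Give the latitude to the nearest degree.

The great circle lies in the plane with unit normal n̂ = (p₁ × p₂)/|p₁ × p₂|.
Here n̂_z ≈ +0.767; the vertex latitude is φ_max = arccos|n̂_z| ≈ 39.9°.

≈ 40°N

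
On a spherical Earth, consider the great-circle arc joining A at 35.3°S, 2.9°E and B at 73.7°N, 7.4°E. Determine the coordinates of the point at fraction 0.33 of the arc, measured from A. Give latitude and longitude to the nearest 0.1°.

≈ 0.7°N, 3.7°E

The haversine formula gives a central angle δ ≈ 1.903 rad (109.0°) between the endpoints.
Interpolate at f = 0.33 with slerp weights a = sin((1−f)δ)/sin δ ≈ 1.012, b = sin(fδ)/sin δ ≈ 0.622.
p = a·p₁ + b·p₂ ≈ (0.998, 0.064, 0.012); φ = arcsin(p_z) ≈ 0.68°, λ = atan2(p_y, p_x) ≈ 3.68°.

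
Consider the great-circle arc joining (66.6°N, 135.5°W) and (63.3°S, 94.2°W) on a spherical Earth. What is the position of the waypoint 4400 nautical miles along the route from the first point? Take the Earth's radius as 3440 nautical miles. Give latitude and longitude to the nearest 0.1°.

≈ (4.8°S, 112.4°W)

Convert each endpoint to a unit vector on the sphere (x = cos φ cos λ, y = cos φ sin λ, z = sin φ).
The central angle between the endpoints is δ = arccos(p₁·p₂) ≈ 2.327 rad (133.3°). The total great-circle distance is δ·R ≈ 2.327 × 3440 ≈ 8003 nmi, so the target fraction is f = 4400/8003 ≈ 0.550.
Interpolate at f ≈ 0.550 with slerp weights a = sin((1−f)δ)/sin δ ≈ 1.190, b = sin(fδ)/sin δ ≈ 1.316.
p = a·p₁ + b·p₂ ≈ (-0.380, -0.921, -0.083); φ = arcsin(p_z) ≈ -4.78°, λ = atan2(p_y, p_x) ≈ -112.44°.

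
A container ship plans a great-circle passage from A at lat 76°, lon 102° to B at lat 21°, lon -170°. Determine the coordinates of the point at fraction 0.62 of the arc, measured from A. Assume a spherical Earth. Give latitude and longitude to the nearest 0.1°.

≈ lat 46.1°, lon -179.5°

Convert each endpoint to a unit vector on the sphere (x = cos φ cos λ, y = cos φ sin λ, z = sin φ).
The central angle between the endpoints is δ = arccos(p₁·p₂) ≈ 1.207 rad (69.2°).
Interpolate at f = 0.62 with slerp weights a = sin((1−f)δ)/sin δ ≈ 0.474, b = sin(fδ)/sin δ ≈ 0.728.
p = a·p₁ + b·p₂ ≈ (-0.693, -0.006, 0.721); φ = arcsin(p_z) ≈ 46.11°, λ = atan2(p_y, p_x) ≈ -179.51°.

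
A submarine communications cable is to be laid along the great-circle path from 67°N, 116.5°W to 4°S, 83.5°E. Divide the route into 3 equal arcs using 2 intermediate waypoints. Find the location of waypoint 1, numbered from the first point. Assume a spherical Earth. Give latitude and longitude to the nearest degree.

≈ 71°N, 110°E

From cos δ = sin φ₁ sin φ₂ + cos φ₁ cos φ₂ cos Δλ, the central angle is δ ≈ 2.016 rad (115.5°).
Interpolate at f = 1/3 with slerp weights a = sin((1−f)δ)/sin δ ≈ 1.080, b = sin(fδ)/sin δ ≈ 0.690.
p = a·p₁ + b·p₂ ≈ (-0.110, 0.306, 0.946); φ = arcsin(p_z) ≈ 71.01°, λ = atan2(p_y, p_x) ≈ 109.82°.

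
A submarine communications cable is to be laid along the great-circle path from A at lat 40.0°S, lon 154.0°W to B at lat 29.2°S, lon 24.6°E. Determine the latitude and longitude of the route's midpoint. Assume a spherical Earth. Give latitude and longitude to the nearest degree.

≈ lat 85°S, lon 15°E

Write both endpoints as unit vectors p₁, p₂ with components (cos φ cos λ, cos φ sin λ, sin φ).
The central angle between the endpoints is δ = arccos(p₁·p₂) ≈ 1.934 rad (110.8°).
Interpolate at f = 1/2 with slerp weights a = sin((1−f)δ)/sin δ ≈ 0.880, b = sin(fδ)/sin δ ≈ 0.880.
p = a·p₁ + b·p₂ ≈ (0.093, 0.024, -0.995); φ = arcsin(p_z) ≈ -84.51°, λ = atan2(p_y, p_x) ≈ 14.69°.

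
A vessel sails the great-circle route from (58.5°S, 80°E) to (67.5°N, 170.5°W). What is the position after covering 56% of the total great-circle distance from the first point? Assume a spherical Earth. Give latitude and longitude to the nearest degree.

≈ (16°N, 126°E)

From cos δ = sin φ₁ sin φ₂ + cos φ₁ cos φ₂ cos Δλ, the central angle is δ ≈ 2.595 rad (148.7°).
Interpolate at f = 0.56 with slerp weights a = sin((1−f)δ)/sin δ ≈ 1.751, b = sin(fδ)/sin δ ≈ 1.912.
p = a·p₁ + b·p₂ ≈ (-0.563, 0.780, 0.274); φ = arcsin(p_z) ≈ 15.87°, λ = atan2(p_y, p_x) ≈ 125.81°.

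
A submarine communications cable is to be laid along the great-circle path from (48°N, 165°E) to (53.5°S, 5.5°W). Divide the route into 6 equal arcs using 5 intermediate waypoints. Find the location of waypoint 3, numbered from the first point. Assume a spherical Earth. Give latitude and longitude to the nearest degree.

≈ (25°S, 115°E)

Convert each endpoint to a unit vector on the sphere (x = cos φ cos λ, y = cos φ sin λ, z = sin φ).
The central angle between the endpoints is δ = arccos(p₁·p₂) ≈ 3.000 rad (171.9°).
Interpolate at f = 3/6 with slerp weights a = sin((1−f)δ)/sin δ ≈ 7.049, b = sin(fδ)/sin δ ≈ 7.049.
p = a·p₁ + b·p₂ ≈ (-0.382, 0.819, -0.428); φ = arcsin(p_z) ≈ -25.34°, λ = atan2(p_y, p_x) ≈ 115.03°.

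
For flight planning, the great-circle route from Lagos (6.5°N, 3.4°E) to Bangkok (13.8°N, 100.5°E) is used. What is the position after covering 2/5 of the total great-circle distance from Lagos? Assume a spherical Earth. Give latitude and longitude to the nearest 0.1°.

≈ 14.1°N, 41.4°E

Write both endpoints as unit vectors p₁, p₂ with components (cos φ cos λ, cos φ sin λ, sin φ).
The central angle between the endpoints is δ = arccos(p₁·p₂) ≈ 1.663 rad (95.3°).
Interpolate at f = 2/5 with slerp weights a = sin((1−f)δ)/sin δ ≈ 0.844, b = sin(fδ)/sin δ ≈ 0.620.
p = a·p₁ + b·p₂ ≈ (0.727, 0.642, 0.243); φ = arcsin(p_z) ≈ 14.09°, λ = atan2(p_y, p_x) ≈ 41.42°.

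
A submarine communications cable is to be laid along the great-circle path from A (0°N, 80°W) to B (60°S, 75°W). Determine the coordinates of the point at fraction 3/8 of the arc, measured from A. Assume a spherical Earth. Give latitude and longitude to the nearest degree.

≈ (23°S, 79°W)

Convert each endpoint to a unit vector on the sphere (x = cos φ cos λ, y = cos φ sin λ, z = sin φ).
The central angle between the endpoints is δ = arccos(p₁·p₂) ≈ 1.049 rad (60.1°).
Interpolate at f = 3/8 with slerp weights a = sin((1−f)δ)/sin δ ≈ 0.703, b = sin(fδ)/sin δ ≈ 0.442.
p = a·p₁ + b·p₂ ≈ (0.179, -0.906, -0.383); φ = arcsin(p_z) ≈ -22.52°, λ = atan2(p_y, p_x) ≈ -78.80°.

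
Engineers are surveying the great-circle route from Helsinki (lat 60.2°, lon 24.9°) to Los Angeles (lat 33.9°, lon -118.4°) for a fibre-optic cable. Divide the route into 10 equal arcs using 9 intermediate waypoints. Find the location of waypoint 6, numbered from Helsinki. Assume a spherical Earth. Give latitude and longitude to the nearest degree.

≈ lat 64°, lon -97°

Convert each endpoint to a unit vector on the sphere (x = cos φ cos λ, y = cos φ sin λ, z = sin φ).
The central angle between the endpoints is δ = arccos(p₁·p₂) ≈ 1.417 rad (81.2°).
Interpolate at f = 6/10 with slerp weights a = sin((1−f)δ)/sin δ ≈ 0.543, b = sin(fδ)/sin δ ≈ 0.760.
p = a·p₁ + b·p₂ ≈ (-0.055, -0.441, 0.896); φ = arcsin(p_z) ≈ 63.58°, λ = atan2(p_y, p_x) ≈ -97.13°.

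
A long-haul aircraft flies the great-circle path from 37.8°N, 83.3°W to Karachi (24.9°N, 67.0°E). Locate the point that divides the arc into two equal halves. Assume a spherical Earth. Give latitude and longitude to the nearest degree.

Convert each endpoint to a unit vector on the sphere (x = cos φ cos λ, y = cos φ sin λ, z = sin φ).
The central angle between the endpoints is δ = arccos(p₁·p₂) ≈ 1.944 rad (111.4°).
Interpolate at f = 1/2 with slerp weights a = sin((1−f)δ)/sin δ ≈ 0.887, b = sin(fδ)/sin δ ≈ 0.887.
p = a·p₁ + b·p₂ ≈ (0.396, 0.045, 0.917); φ = arcsin(p_z) ≈ 66.51°, λ = atan2(p_y, p_x) ≈ 6.41°.

≈ 67°N, 6°E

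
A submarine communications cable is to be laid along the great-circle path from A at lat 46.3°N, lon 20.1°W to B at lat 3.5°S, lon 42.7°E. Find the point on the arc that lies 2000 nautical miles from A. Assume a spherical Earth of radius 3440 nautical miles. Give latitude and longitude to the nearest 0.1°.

Convert each endpoint to a unit vector on the sphere (x = cos φ cos λ, y = cos φ sin λ, z = sin φ).
The central angle between the endpoints is δ = arccos(p₁·p₂) ≈ 1.296 rad (74.3°). The total great-circle distance is δ·R ≈ 1.296 × 3440 ≈ 4459 nmi, so the target fraction is f = 2000/4459 ≈ 0.449.
Interpolate at f ≈ 0.449 with slerp weights a = sin((1−f)δ)/sin δ ≈ 0.681, b = sin(fδ)/sin δ ≈ 0.571.
p = a·p₁ + b·p₂ ≈ (0.860, 0.225, 0.458); φ = arcsin(p_z) ≈ 27.23°, λ = atan2(p_y, p_x) ≈ 14.62°.

≈ lat 27.2°N, lon 14.6°E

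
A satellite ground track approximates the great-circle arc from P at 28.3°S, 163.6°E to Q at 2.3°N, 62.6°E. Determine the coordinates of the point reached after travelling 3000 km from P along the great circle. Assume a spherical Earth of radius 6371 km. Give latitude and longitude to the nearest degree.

Write both endpoints as unit vectors p₁, p₂ with components (cos φ cos λ, cos φ sin λ, sin φ).
The central angle between the endpoints is δ = arccos(p₁·p₂) ≈ 1.759 rad (100.8°). The total great-circle distance is δ·R ≈ 1.759 × 6371 ≈ 11205 km, so the target fraction is f = 3000/11205 ≈ 0.268.
Interpolate at f ≈ 0.268 with slerp weights a = sin((1−f)δ)/sin δ ≈ 0.977, b = sin(fδ)/sin δ ≈ 0.462.
p = a·p₁ + b·p₂ ≈ (-0.613, 0.653, -0.445); φ = arcsin(p_z) ≈ -26.42°, λ = atan2(p_y, p_x) ≈ 133.22°.

≈ 26°S, 133°E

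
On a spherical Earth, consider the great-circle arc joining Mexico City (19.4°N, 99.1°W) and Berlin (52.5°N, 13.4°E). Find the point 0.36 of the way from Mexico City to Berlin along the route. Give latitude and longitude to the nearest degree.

≈ 44°N, 75°W

Write both endpoints as unit vectors p₁, p₂ with components (cos φ cos λ, cos φ sin λ, sin φ).
The central angle between the endpoints is δ = arccos(p₁·p₂) ≈ 1.527 rad (87.5°).
Interpolate at f = 0.36 with slerp weights a = sin((1−f)δ)/sin δ ≈ 0.830, b = sin(fδ)/sin δ ≈ 0.523.
p = a·p₁ + b·p₂ ≈ (0.186, -0.699, 0.691); φ = arcsin(p_z) ≈ 43.67°, λ = atan2(p_y, p_x) ≈ -75.11°.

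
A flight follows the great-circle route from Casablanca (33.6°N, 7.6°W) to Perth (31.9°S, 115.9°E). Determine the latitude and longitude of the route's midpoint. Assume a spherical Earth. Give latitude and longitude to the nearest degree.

The haversine formula gives a central angle δ ≈ 2.322 rad (133.1°) between the endpoints.
Interpolate at f = 1/2 with slerp weights a = sin((1−f)δ)/sin δ ≈ 1.255, b = sin(fδ)/sin δ ≈ 1.255.
p = a·p₁ + b·p₂ ≈ (0.571, 0.820, 0.031); φ = arcsin(p_z) ≈ 1.80°, λ = atan2(p_y, p_x) ≈ 55.17°.

≈ (2°N, 55°E)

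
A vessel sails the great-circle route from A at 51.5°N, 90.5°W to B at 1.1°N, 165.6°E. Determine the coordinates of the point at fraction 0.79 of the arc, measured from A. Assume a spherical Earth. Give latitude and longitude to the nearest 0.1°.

The haversine formula gives a central angle δ ≈ 1.706 rad (97.7°) between the endpoints.
Interpolate at f = 0.79 with slerp weights a = sin((1−f)δ)/sin δ ≈ 0.354, b = sin(fδ)/sin δ ≈ 0.984.
p = a·p₁ + b·p₂ ≈ (-0.955, 0.024, 0.296); φ = arcsin(p_z) ≈ 17.20°, λ = atan2(p_y, p_x) ≈ 178.53°.

≈ 17.2°N, 178.5°E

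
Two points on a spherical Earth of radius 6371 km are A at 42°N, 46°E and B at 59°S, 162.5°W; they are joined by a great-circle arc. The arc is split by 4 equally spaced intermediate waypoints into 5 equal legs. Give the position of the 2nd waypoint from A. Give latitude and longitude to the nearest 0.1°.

≈ 12.6°S, 78.5°E

Convert each endpoint to a unit vector on the sphere (x = cos φ cos λ, y = cos φ sin λ, z = sin φ).
The central angle between the endpoints is δ = arccos(p₁·p₂) ≈ 2.714 rad (155.5°).
Interpolate at f = 2/5 with slerp weights a = sin((1−f)δ)/sin δ ≈ 2.407, b = sin(fδ)/sin δ ≈ 2.133.
p = a·p₁ + b·p₂ ≈ (0.195, 0.956, -0.217); φ = arcsin(p_z) ≈ -12.56°, λ = atan2(p_y, p_x) ≈ 78.48°.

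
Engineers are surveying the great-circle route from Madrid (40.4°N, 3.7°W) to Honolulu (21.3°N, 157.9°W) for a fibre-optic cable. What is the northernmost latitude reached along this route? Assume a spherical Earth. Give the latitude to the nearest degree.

≈ 70°N

The great circle lies in the plane with unit normal n̂ = (p₁ × p₂)/|p₁ × p₂|.
Here n̂_z ≈ -0.337; the vertex latitude is φ_max = arccos|n̂_z| ≈ 70.3°.
Check via Clairaut: cos φ_max = |cos φ₁| · sin C = cos(40.4°)·sin(26.3°) ≈ 0.337, again giving ≈ 70.3°.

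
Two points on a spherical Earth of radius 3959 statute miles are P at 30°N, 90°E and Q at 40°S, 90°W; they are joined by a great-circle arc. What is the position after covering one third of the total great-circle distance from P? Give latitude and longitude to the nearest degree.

Convert each endpoint to a unit vector on the sphere (x = cos φ cos λ, y = cos φ sin λ, z = sin φ).
The central angle between the endpoints is δ = arccos(p₁·p₂) ≈ 2.967 rad (170.0°).
Interpolate at f = 1/3 with slerp weights a = sin((1−f)δ)/sin δ ≈ 5.288, b = sin(fδ)/sin δ ≈ 4.811.
p = a·p₁ + b·p₂ ≈ (0.000, 0.894, -0.449); φ = arcsin(p_z) ≈ -26.67°, λ = atan2(p_y, p_x) ≈ 90.00°.

≈ 27°S, 90°E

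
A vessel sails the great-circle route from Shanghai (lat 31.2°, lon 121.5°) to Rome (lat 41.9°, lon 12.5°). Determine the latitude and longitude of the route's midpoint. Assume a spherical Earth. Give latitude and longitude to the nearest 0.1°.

Write both endpoints as unit vectors p₁, p₂ with components (cos φ cos λ, cos φ sin λ, sin φ).
The central angle between the endpoints is δ = arccos(p₁·p₂) ≈ 1.432 rad (82.0°).
Interpolate at f = 1/2 with slerp weights a = sin((1−f)δ)/sin δ ≈ 0.663, b = sin(fδ)/sin δ ≈ 0.663.
p = a·p₁ + b·p₂ ≈ (0.185, 0.590, 0.786); φ = arcsin(p_z) ≈ 51.80°, λ = atan2(p_y, p_x) ≈ 72.56°.

≈ lat 51.8°, lon 72.6°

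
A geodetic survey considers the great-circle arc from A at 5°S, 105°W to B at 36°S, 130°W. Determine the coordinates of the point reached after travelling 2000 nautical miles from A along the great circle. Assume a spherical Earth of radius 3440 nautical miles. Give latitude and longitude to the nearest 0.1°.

Convert each endpoint to a unit vector on the sphere (x = cos φ cos λ, y = cos φ sin λ, z = sin φ).
The central angle between the endpoints is δ = arccos(p₁·p₂) ≈ 0.673 rad (38.6°). The total great-circle distance is δ·R ≈ 0.673 × 3440 ≈ 2317 nmi, so the target fraction is f = 2000/2317 ≈ 0.863.
Interpolate at f ≈ 0.863 with slerp weights a = sin((1−f)δ)/sin δ ≈ 0.147, b = sin(fδ)/sin δ ≈ 0.881.
p = a·p₁ + b·p₂ ≈ (-0.496, -0.688, -0.530); φ = arcsin(p_z) ≈ -32.03°, λ = atan2(p_y, p_x) ≈ -125.80°.

≈ 32.0°S, 125.8°W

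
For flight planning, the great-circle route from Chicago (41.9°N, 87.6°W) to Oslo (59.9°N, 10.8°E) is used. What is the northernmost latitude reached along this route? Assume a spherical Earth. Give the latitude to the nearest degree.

The great circle lies in the plane with unit normal n̂ = (p₁ × p₂)/|p₁ × p₂|.
Here n̂_z ≈ +0.433; the vertex latitude is φ_max = arccos|n̂_z| ≈ 64.3°.
Check via Clairaut: cos φ_max = |cos φ₁| · sin C = cos(41.9°)·sin(35.6°) ≈ 0.433, again giving ≈ 64.3°.

≈ 64°N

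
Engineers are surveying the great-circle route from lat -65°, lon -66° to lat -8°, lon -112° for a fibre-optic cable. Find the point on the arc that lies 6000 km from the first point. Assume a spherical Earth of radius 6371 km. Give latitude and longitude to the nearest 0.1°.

≈ lat -18.7°, lon -108.0°

Convert each endpoint to a unit vector on the sphere (x = cos φ cos λ, y = cos φ sin λ, z = sin φ).
The central angle between the endpoints is δ = arccos(p₁·p₂) ≈ 1.141 rad (65.4°). The total great-circle distance is δ·R ≈ 1.141 × 6371 ≈ 7268 km, so the target fraction is f = 6000/7268 ≈ 0.826.
Interpolate at f ≈ 0.826 with slerp weights a = sin((1−f)δ)/sin δ ≈ 0.218, b = sin(fδ)/sin δ ≈ 0.890.
p = a·p₁ + b·p₂ ≈ (-0.293, -0.901, -0.321); φ = arcsin(p_z) ≈ -18.72°, λ = atan2(p_y, p_x) ≈ -108.00°.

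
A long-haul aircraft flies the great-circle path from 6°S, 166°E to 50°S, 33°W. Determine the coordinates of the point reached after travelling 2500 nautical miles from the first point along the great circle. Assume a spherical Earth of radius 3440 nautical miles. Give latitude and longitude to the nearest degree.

Write both endpoints as unit vectors p₁, p₂ with components (cos φ cos λ, cos φ sin λ, sin φ).
The central angle between the endpoints is δ = arccos(p₁·p₂) ≈ 2.123 rad (121.6°). The total great-circle distance is δ·R ≈ 2.123 × 3440 ≈ 7302 nmi, so the target fraction is f = 2500/7302 ≈ 0.342.
Interpolate at f ≈ 0.342 with slerp weights a = sin((1−f)δ)/sin δ ≈ 1.157, b = sin(fδ)/sin δ ≈ 0.780.
p = a·p₁ + b·p₂ ≈ (-0.695, 0.005, -0.719); φ = arcsin(p_z) ≈ -45.94°, λ = atan2(p_y, p_x) ≈ 179.58°.

≈ 46°S, 180°E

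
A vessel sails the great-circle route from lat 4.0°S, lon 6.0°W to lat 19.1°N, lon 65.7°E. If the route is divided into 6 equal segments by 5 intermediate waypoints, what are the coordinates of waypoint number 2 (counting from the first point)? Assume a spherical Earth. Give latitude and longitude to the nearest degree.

≈ lat 5°N, lon 17°E

The haversine formula gives a central angle δ ≈ 1.294 rad (74.1°) between the endpoints.
Interpolate at f = 2/6 with slerp weights a = sin((1−f)δ)/sin δ ≈ 0.790, b = sin(fδ)/sin δ ≈ 0.435.
p = a·p₁ + b·p₂ ≈ (0.952, 0.292, 0.087); φ = arcsin(p_z) ≈ 5.00°, λ = atan2(p_y, p_x) ≈ 17.04°.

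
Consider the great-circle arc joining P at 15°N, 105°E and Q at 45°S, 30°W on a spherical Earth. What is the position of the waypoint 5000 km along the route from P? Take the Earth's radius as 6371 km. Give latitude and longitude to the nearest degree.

≈ 19°S, 75°E

Convert each endpoint to a unit vector on the sphere (x = cos φ cos λ, y = cos φ sin λ, z = sin φ).
The central angle between the endpoints is δ = arccos(p₁·p₂) ≈ 2.300 rad (131.8°). The total great-circle distance is δ·R ≈ 2.300 × 6371 ≈ 14651 km, so the target fraction is f = 5000/14651 ≈ 0.341.
Interpolate at f ≈ 0.341 with slerp weights a = sin((1−f)δ)/sin δ ≈ 1.338, b = sin(fδ)/sin δ ≈ 0.947.
p = a·p₁ + b·p₂ ≈ (0.246, 0.914, -0.323); φ = arcsin(p_z) ≈ -18.87°, λ = atan2(p_y, p_x) ≈ 74.96°.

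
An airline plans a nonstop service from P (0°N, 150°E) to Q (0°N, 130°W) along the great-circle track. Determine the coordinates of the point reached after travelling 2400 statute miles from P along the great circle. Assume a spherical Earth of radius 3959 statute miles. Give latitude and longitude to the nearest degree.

Write both endpoints as unit vectors p₁, p₂ with components (cos φ cos λ, cos φ sin λ, sin φ).
The central angle between the endpoints is δ = arccos(p₁·p₂) ≈ 1.396 rad (80.0°). The total great-circle distance is δ·R ≈ 1.396 × 3959 ≈ 5528 mi, so the target fraction is f = 2400/5528 ≈ 0.434.
Interpolate at f ≈ 0.434 with slerp weights a = sin((1−f)δ)/sin δ ≈ 0.721, b = sin(fδ)/sin δ ≈ 0.579.
p = a·p₁ + b·p₂ ≈ (-0.997, -0.083, 0.000); φ = arcsin(p_z) ≈ 0.00°, λ = atan2(p_y, p_x) ≈ -175.27°.

≈ (0°N, 175°W)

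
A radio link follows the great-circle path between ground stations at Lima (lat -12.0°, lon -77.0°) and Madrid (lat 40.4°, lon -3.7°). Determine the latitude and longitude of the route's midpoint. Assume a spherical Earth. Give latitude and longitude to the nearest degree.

≈ lat 17°, lon -46°

Convert each endpoint to a unit vector on the sphere (x = cos φ cos λ, y = cos φ sin λ, z = sin φ).
The central angle between the endpoints is δ = arccos(p₁·p₂) ≈ 1.491 rad (85.5°).
Interpolate at f = 1/2 with slerp weights a = sin((1−f)δ)/sin δ ≈ 0.681, b = sin(fδ)/sin δ ≈ 0.681.
p = a·p₁ + b·p₂ ≈ (0.667, -0.682, 0.300); φ = arcsin(p_z) ≈ 17.43°, λ = atan2(p_y, p_x) ≈ -45.64°.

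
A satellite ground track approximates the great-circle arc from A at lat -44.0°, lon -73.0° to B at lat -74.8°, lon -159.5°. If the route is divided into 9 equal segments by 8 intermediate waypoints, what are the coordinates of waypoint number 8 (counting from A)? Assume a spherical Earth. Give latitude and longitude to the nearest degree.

Write both endpoints as unit vectors p₁, p₂ with components (cos φ cos λ, cos φ sin λ, sin φ).
The central angle between the endpoints is δ = arccos(p₁·p₂) ≈ 0.820 rad (47.0°).
Interpolate at f = 8/9 with slerp weights a = sin((1−f)δ)/sin δ ≈ 0.124, b = sin(fδ)/sin δ ≈ 0.911.
p = a·p₁ + b·p₂ ≈ (-0.198, -0.169, -0.966); φ = arcsin(p_z) ≈ -74.92°, λ = atan2(p_y, p_x) ≈ -139.41°.

≈ lat -75°, lon -139°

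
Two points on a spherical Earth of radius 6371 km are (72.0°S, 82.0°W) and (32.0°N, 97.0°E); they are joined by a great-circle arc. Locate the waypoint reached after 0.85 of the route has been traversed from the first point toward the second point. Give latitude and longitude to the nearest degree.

Convert each endpoint to a unit vector on the sphere (x = cos φ cos λ, y = cos φ sin λ, z = sin φ).
The central angle between the endpoints is δ = arccos(p₁·p₂) ≈ 2.443 rad (140.0°).
Interpolate at f = 0.85 with slerp weights a = sin((1−f)δ)/sin δ ≈ 0.557, b = sin(fδ)/sin δ ≈ 1.361.
p = a·p₁ + b·p₂ ≈ (-0.117, 0.975, 0.191); φ = arcsin(p_z) ≈ 11.00°, λ = atan2(p_y, p_x) ≈ 96.82°.

≈ (11°N, 97°E)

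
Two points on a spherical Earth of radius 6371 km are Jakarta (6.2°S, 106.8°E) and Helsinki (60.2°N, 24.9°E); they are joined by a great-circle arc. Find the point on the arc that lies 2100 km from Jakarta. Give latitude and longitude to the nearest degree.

Write both endpoints as unit vectors p₁, p₂ with components (cos φ cos λ, cos φ sin λ, sin φ).
The central angle between the endpoints is δ = arccos(p₁·p₂) ≈ 1.595 rad (91.4°). The total great-circle distance is δ·R ≈ 1.595 × 6371 ≈ 10161 km, so the target fraction is f = 2100/10161 ≈ 0.207.
Interpolate at f ≈ 0.207 with slerp weights a = sin((1−f)δ)/sin δ ≈ 0.954, b = sin(fδ)/sin δ ≈ 0.324.
p = a·p₁ + b·p₂ ≈ (-0.128, 0.976, 0.178); φ = arcsin(p_z) ≈ 10.25°, λ = atan2(p_y, p_x) ≈ 97.48°.

≈ 10°N, 97°E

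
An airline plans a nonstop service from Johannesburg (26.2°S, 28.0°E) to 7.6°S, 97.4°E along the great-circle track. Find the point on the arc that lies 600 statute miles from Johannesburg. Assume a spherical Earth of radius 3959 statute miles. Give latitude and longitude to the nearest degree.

The haversine formula gives a central angle δ ≈ 1.190 rad (68.2°) between the endpoints. The total great-circle distance is δ·R ≈ 1.190 × 3959 ≈ 4713 mi, so the target fraction is f = 600/4713 ≈ 0.127.
Interpolate at f ≈ 0.127 with slerp weights a = sin((1−f)δ)/sin δ ≈ 0.928, b = sin(fδ)/sin δ ≈ 0.163.
p = a·p₁ + b·p₂ ≈ (0.715, 0.551, -0.431); φ = arcsin(p_z) ≈ -25.55°, λ = atan2(p_y, p_x) ≈ 37.63°.

≈ 26°S, 38°E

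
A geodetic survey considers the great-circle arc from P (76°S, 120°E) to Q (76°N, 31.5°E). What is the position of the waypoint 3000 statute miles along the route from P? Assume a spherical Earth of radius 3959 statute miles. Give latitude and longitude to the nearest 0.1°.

Write both endpoints as unit vectors p₁, p₂ with components (cos φ cos λ, cos φ sin λ, sin φ).
The central angle between the endpoints is δ = arccos(p₁·p₂) ≈ 2.793 rad (160.0°). The total great-circle distance is δ·R ≈ 2.793 × 3959 ≈ 11059 mi, so the target fraction is f = 3000/11059 ≈ 0.271.
Interpolate at f ≈ 0.271 with slerp weights a = sin((1−f)δ)/sin δ ≈ 2.619, b = sin(fδ)/sin δ ≈ 2.014.
p = a·p₁ + b·p₂ ≈ (0.099, 0.803, -0.587); φ = arcsin(p_z) ≈ -35.98°, λ = atan2(p_y, p_x) ≈ 83.01°.

≈ (36.0°S, 83.0°E)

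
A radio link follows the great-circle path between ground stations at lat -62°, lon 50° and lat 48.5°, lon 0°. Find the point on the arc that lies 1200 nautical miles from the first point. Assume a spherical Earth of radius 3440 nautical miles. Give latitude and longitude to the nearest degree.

Write both endpoints as unit vectors p₁, p₂ with components (cos φ cos λ, cos φ sin λ, sin φ).
The central angle between the endpoints is δ = arccos(p₁·p₂) ≈ 2.050 rad (117.5°). The total great-circle distance is δ·R ≈ 2.050 × 3440 ≈ 7053 nmi, so the target fraction is f = 1200/7053 ≈ 0.170.
Interpolate at f ≈ 0.170 with slerp weights a = sin((1−f)δ)/sin δ ≈ 1.117, b = sin(fδ)/sin δ ≈ 0.385.
p = a·p₁ + b·p₂ ≈ (0.593, 0.402, -0.698); φ = arcsin(p_z) ≈ -44.28°, λ = atan2(p_y, p_x) ≈ 34.15°.

≈ lat -44°, lon 34°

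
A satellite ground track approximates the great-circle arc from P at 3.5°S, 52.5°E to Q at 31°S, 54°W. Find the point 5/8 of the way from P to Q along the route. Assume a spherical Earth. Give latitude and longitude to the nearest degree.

Write both endpoints as unit vectors p₁, p₂ with components (cos φ cos λ, cos φ sin λ, sin φ).
The central angle between the endpoints is δ = arccos(p₁·p₂) ≈ 1.784 rad (102.2°).
Interpolate at f = 5/8 with slerp weights a = sin((1−f)δ)/sin δ ≈ 0.635, b = sin(fδ)/sin δ ≈ 0.919.
p = a·p₁ + b·p₂ ≈ (0.848, -0.135, -0.512); φ = arcsin(p_z) ≈ -30.79°, λ = atan2(p_y, p_x) ≈ -9.01°.

≈ 31°S, 9°W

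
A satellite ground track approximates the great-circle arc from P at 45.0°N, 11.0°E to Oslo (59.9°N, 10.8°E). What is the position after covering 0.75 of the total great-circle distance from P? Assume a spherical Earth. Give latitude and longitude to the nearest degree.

≈ 56°N, 11°E

The haversine formula gives a central angle δ ≈ 0.260 rad (14.9°) between the endpoints.
Interpolate at f = 0.75 with slerp weights a = sin((1−f)δ)/sin δ ≈ 0.253, b = sin(fδ)/sin δ ≈ 0.754.
p = a·p₁ + b·p₂ ≈ (0.547, 0.105, 0.831); φ = arcsin(p_z) ≈ 56.18°, λ = atan2(p_y, p_x) ≈ 10.86°.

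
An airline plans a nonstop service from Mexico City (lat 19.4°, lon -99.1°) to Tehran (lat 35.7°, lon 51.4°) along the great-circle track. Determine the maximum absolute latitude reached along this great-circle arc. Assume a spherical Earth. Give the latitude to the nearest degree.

≈ 65°

The great circle lies in the plane with unit normal n̂ = (p₁ × p₂)/|p₁ × p₂|.
Here n̂_z ≈ +0.428; the vertex latitude is φ_max = arccos|n̂_z| ≈ 64.7°.
Check via Clairaut: cos φ_max = |cos φ₁| · sin C = cos(19.4°)·sin(27.0°) ≈ 0.428, again giving ≈ 64.7°.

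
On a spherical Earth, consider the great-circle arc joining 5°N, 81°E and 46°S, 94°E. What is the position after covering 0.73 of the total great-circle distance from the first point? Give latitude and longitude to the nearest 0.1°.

Convert each endpoint to a unit vector on the sphere (x = cos φ cos λ, y = cos φ sin λ, z = sin φ).
The central angle between the endpoints is δ = arccos(p₁·p₂) ≈ 0.913 rad (52.3°).
Interpolate at f = 0.73 with slerp weights a = sin((1−f)δ)/sin δ ≈ 0.308, b = sin(fδ)/sin δ ≈ 0.781.
p = a·p₁ + b·p₂ ≈ (0.010, 0.845, -0.535); φ = arcsin(p_z) ≈ -32.35°, λ = atan2(p_y, p_x) ≈ 89.31°.

≈ 32.3°S, 89.3°E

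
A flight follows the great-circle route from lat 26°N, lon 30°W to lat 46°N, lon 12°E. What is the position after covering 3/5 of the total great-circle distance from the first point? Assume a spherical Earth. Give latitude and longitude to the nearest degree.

Convert each endpoint to a unit vector on the sphere (x = cos φ cos λ, y = cos φ sin λ, z = sin φ).
The central angle between the endpoints is δ = arccos(p₁·p₂) ≈ 0.677 rad (38.8°).
Interpolate at f = 3/5 with slerp weights a = sin((1−f)δ)/sin δ ≈ 0.427, b = sin(fδ)/sin δ ≈ 0.631.
p = a·p₁ + b·p₂ ≈ (0.761, -0.101, 0.641); φ = arcsin(p_z) ≈ 39.86°, λ = atan2(p_y, p_x) ≈ -7.55°.

≈ lat 40°N, lon 8°W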